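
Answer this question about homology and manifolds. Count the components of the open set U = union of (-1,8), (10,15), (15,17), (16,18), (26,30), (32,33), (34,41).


Sort and merge overlapping open intervals.
Merged: (-1,8), (10,15), (15,18), (26,30), (32,33), (34,41).
Number of components = 6

6


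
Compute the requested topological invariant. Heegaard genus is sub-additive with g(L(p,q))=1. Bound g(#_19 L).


Heegaard genus satisfies g(A#B) <= g(A) + g(B).
Each lens space has g = 1.
Upper bound: 19 * 1 = 19

19


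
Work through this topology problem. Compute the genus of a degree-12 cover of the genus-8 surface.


For an n-sheeted cover: chi(E) = n * chi(B).
chi(Sigma_8) = 2 - 2*8 = -14.
chi(E) = 12 * (-14) = -168.
genus(E) = (2 - chi(E))/2 = (2 - (-168))/2 = 170/2 = 85

85


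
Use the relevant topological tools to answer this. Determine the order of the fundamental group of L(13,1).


pi_1(L(p,q)) = Z/pZ for any q coprime to p.
|pi_1(L(13,1))| = 13

13


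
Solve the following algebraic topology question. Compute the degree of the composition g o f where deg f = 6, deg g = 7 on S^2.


Degree is multiplicative under composition: deg(g o f) = deg(g) * deg(f).
= 7 * 6 = 42

42


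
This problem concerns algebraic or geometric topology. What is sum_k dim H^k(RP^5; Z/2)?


H^k(RP^5; Z/2) = Z/2 for each 0 <= k <= 5.
Total dimension = 5 + 1 = 6

6


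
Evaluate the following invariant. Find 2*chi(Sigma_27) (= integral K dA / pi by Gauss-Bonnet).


Gauss-Bonnet: integral K dA = 2*pi*chi(M).
chi(Sigma_27) = 2 - 2*27 = -52.
(integral K dA)/pi = 2*chi = 2*(-52) = -104

-104


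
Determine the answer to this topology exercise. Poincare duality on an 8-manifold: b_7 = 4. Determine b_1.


Poincare duality for closed orientable n-manifolds: b_k = b_{n-k}.
Here n = 8, so b_1 = b_7 = 4

4


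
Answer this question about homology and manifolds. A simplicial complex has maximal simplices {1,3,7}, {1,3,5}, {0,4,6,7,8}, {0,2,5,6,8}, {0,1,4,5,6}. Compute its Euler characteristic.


Enumerate all faces; f-vector: f_0=9, f_1=26, f_2=29, f_3=15, f_4=3.
chi = sum (-1)^k f_k = 0

0


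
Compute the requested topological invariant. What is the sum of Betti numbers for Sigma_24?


For Sigma_24: b_0 = 1, b_1 = 2g = 48, b_2 = 1.
Total = 1 + 48 + 1 = 50

50


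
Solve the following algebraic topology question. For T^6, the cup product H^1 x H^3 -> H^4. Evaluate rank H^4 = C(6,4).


Cup product: H^p x H^q -> H^{p+q}; here p+q = 1+3 = 4.
rank H^k(T^n) = C(n,k).
C(6,4) = 15

15


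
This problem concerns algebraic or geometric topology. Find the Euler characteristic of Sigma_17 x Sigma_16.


chi(Sigma_17) = 2 - 2*17 = -32
chi(Sigma_16) = 2 - 2*16 = -30
chi(product) = (-32) * (-30) = 960

960


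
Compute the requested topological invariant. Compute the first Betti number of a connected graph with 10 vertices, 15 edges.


For a connected graph: rank(pi_1) = b_1 = E - V + 1 = 1 - chi.
chi = V - E = 10 - 15 = -5.
rank = 1 - (-5) = 15 - 10 + 1 = 6

6


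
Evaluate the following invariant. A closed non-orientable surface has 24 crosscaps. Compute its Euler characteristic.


For a non-orientable closed surface with k crosscaps: chi = 2 - k.
Here k = 24.
chi = 2 - 24 = -22

-22


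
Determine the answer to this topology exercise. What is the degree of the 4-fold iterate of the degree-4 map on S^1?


deg(f) = 4. Degree is multiplicative: deg(f^4) = (deg f)^4.
deg(f^4) = (4)^4 = 256

256


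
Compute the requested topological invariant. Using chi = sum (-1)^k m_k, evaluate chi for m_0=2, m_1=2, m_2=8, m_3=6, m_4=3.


Morse theory: chi(M) = sum_k (-1)^k m_k where m_k = #(index-k critical points).
= (2) + (-2) + (8) + (-6) + (3) = 5

5


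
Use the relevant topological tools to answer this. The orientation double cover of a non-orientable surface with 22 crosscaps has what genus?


chi(N_22) = 2 - 22 = -20.
Double cover: chi(Sigma_g) = 2 * chi(N_22) = 2*(-20) = -40.
2 - 2g = -40, so g = (2 - (-40))/2 = 42/2 = 21

21


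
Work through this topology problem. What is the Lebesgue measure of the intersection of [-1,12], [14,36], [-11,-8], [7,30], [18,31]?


Intersection = [max(a_i), min(b_i)] = [18, -8].
Since 18 > -8, the intersection is empty.
Length = 0

0


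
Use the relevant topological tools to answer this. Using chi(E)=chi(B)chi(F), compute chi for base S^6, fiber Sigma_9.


chi(S^6) = 2 (n even), chi(Sigma_9) = 2 - 2*9 = -16.
chi(E) = 2 * (-16) = -32

-32


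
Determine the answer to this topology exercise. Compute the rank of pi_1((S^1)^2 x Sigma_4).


pi_1(A x B) = pi_1(A) x pi_1(B); rank of abelianization = b_1.
b_1(T^2) = 2, b_1(Sigma_4) = 2*4 = 8.
b_1(product) = 2 + 8 = 10

10


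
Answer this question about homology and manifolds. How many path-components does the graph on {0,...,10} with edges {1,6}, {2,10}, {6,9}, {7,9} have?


Run DFS/union-find over 11 vertices.
V = 11, E = 4.
Number of components = 7

7


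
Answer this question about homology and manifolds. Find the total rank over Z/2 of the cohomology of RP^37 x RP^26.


dim H^*(RP^n; Z/2) = n+1 (one Z/2 in each degree 0..n).
Total Betti number is multiplicative.
Total = (37+1) * (26+1) = 38 * 27 = 1026

1026


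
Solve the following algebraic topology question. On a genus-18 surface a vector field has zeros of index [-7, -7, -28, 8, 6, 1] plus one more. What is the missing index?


Poincare-Hopf: sum of indices = chi(M).
chi(Sigma_18) = 2 - 2*18 = -34.
Sum of known indices = -27.
x = chi - (sum known) = -34 - (-27) = -7

-7


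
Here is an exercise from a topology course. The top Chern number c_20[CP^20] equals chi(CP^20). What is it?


For any closed oriented manifold, <e(TM),[M]> = chi(M).
chi(CP^20) = 20+1 = 21

21


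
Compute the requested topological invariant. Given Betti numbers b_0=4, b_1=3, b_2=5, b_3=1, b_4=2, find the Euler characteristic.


chi = sum_k (-1)^k b_k.
= (4) + (-3) + (5) + (-1) + (2)
= 7

7


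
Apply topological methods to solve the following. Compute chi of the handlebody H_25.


A genus-g handlebody deformation retracts to a wedge of g circles.
chi(vee_g S^1) = 1 - g.
chi(H_25) = 1 - 25 = -24

-24


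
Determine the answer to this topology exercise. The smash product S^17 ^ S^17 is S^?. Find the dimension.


S^m ^ S^n = S^{m+n}.
k = 17 + 17 = 34

34


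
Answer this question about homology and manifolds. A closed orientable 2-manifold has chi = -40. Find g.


chi = 2 - 2g for closed orientable surfaces.
-40 = 2 - 2g
2g = 2 - (-40) = 42
g = 21

21


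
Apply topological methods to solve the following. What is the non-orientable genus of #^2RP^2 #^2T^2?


Since a >= 1, the sum is non-orientable; each T^2 can be replaced by RP^2 # RP^2 (since T^2#RP^2 = 3RP^2).
Total crosscaps k = 2 + 2*2 = 6.
Check via chi: chi = 2*1 + 2*0 - (2+2-1)*2 = -4 = 2 - k = -4. Consistent.

6


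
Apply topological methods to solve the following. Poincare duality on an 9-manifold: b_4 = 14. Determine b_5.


Poincare duality for closed orientable n-manifolds: b_k = b_{n-k}.
Here n = 9, so b_5 = b_4 = 14

14


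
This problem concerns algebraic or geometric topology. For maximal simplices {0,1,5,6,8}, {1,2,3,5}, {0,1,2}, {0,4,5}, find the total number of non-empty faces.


Each maximal simplex on m vertices has 2^m - 1 nonempty faces.
Take the union (dedupe shared faces).
Total distinct faces = 49

49


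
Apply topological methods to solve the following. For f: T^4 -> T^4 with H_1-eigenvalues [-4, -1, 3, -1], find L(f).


For a torus self-map: L(f) = det(I - A) where A acts on H_1.
L(f) = (1--4) * (1--1) * (1-3) * (1--1) = 5 * 2 * -2 * 2 = -40

-40


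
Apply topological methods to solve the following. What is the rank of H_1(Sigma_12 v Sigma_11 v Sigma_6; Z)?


For a wedge X v Y: reduced H_k(X v Y) = H_k(X) + H_k(Y).
Each Sigma_g contributes b_1 = 2g.
b_1 = 24 + 22 + 12 = 58

58


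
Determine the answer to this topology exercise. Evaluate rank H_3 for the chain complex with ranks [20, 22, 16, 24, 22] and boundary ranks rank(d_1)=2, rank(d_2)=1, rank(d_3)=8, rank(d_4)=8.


rank H_k = rank(ker d_k) - rank(im d_{k+1}).
rank(ker d_3) = rank(C_3) - rank(d_3) = 24 - 8 = 16.
rank(im d_{3+1}) = 8.
rank H_3 = 16 - 8 = 8

8


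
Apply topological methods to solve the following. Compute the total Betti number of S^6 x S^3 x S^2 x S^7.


Total Betti number is multiplicative under products.
Each S^d (d>=1) has total Betti number 2.
There are 4 sphere factors.
Total = 2^4 = 16

16


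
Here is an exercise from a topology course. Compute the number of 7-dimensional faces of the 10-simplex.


Delta^10 has 10+1 vertices. A 7-face is a choice of 7+1 vertices.
f_7 = C(10+1, 7+1) = C(11,8) = 165

165


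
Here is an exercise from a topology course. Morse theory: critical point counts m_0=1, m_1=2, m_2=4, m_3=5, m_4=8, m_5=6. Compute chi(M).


Morse theory: chi(M) = sum_k (-1)^k m_k where m_k = #(index-k critical points).
= (1) + (-2) + (4) + (-5) + (8) + (-6) = 0

0


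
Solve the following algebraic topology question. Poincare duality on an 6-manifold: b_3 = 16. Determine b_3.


Poincare duality for closed orientable n-manifolds: b_k = b_{n-k}.
Here n = 6, so b_3 = b_3 = 16

16


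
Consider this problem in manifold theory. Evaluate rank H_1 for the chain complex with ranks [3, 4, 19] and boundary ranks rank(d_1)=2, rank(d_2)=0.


rank H_k = rank(ker d_k) - rank(im d_{k+1}).
rank(ker d_1) = rank(C_1) - rank(d_1) = 4 - 2 = 2.
rank(im d_{1+1}) = 0.
rank H_1 = 2 - 0 = 2

2


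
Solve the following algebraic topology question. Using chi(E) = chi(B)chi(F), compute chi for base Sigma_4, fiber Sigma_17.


For a fiber bundle F -> E -> B (with CW structure): chi(E) = chi(B) * chi(F).
chi(Sigma_4) = -6, chi(Sigma_17) = -32.
chi(E) = (-6) * (-32) = 192

192


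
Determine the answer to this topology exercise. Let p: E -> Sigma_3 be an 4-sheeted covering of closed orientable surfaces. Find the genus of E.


For an n-sheeted cover: chi(E) = n * chi(B).
chi(Sigma_3) = 2 - 2*3 = -4.
chi(E) = 4 * (-4) = -16.
genus(E) = (2 - chi(E))/2 = (2 - (-16))/2 = 18/2 = 9

9


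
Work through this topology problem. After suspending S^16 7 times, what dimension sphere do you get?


Each suspension raises dimension by 1: Sigma S^n = S^{n+1}.
Sigma^7 S^16 = S^{16+7} = S^23

23


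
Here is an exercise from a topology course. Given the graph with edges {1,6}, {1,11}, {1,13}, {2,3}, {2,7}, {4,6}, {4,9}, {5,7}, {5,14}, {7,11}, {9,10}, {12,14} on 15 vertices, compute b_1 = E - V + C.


b_1 = E - V + (number of components).
E = 12, V = 15, components = 3.
b_1 = 12 - 15 + 3 = 0

0


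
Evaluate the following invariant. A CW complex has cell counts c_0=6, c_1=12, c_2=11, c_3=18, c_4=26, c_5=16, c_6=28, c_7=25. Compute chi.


chi = sum_k (-1)^k c_k.
= (-1)^0*6 + (-1)^1*12 + (-1)^2*11 + (-1)^3*18 + (-1)^4*26 + (-1)^5*16 + (-1)^6*28 + (-1)^7*25
= (6) + (-12) + (11) + (-18) + (26) + (-16) + (28) + (-25)
= 0

0


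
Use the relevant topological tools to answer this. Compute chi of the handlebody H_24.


A genus-g handlebody deformation retracts to a wedge of g circles.
chi(vee_g S^1) = 1 - g.
chi(H_24) = 1 - 24 = -23

-23


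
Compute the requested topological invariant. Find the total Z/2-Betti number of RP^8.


H^k(RP^8; Z/2) = Z/2 for each 0 <= k <= 8.
Total dimension = 8 + 1 = 9

9


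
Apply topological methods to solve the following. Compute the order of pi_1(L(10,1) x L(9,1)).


pi_1(X x Y) = pi_1(X) x pi_1(Y).
pi_1(L(10,1)) = Z/10, pi_1(L(9,1)) = Z/9.
|Z/10 x Z/9| = 10 * 9 = 90

90


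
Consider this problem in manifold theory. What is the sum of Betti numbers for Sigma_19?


For Sigma_19: b_0 = 1, b_1 = 2g = 38, b_2 = 1.
Total = 1 + 38 + 1 = 40

40


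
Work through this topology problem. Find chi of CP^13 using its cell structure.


CP^13 has one cell in each even dimension 0, 2, ..., 2*13 (13+1 cells total).
All cells are even-dimensional, so chi = number of cells.
chi = 13 + 1 = 14

14


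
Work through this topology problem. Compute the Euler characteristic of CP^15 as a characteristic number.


For any closed oriented manifold, <e(TM),[M]> = chi(M).
chi(CP^15) = 15+1 = 16

16


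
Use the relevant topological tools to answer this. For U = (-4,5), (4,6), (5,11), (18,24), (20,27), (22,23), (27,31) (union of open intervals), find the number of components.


Sort and merge overlapping open intervals.
Merged: (-4,11), (18,27), (27,31).
Number of components = 3

3


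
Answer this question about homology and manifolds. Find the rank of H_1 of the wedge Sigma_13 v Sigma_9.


For a wedge: H_1(A v B) = H_1(A) + H_1(B).
b_1(Sigma_13) = 26, b_1(Sigma_9) = 18.
b_1 = 26 + 18 = 44

44


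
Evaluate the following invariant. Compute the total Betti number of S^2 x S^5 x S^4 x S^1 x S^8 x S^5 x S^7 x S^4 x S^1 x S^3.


Total Betti number is multiplicative under products.
Each S^d (d>=1) has total Betti number 2.
There are 10 sphere factors.
Total = 2^10 = 1024

1024


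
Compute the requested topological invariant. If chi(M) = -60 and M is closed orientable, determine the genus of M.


chi = 2 - 2g for closed orientable surfaces.
-60 = 2 - 2g
2g = 2 - (-60) = 62
g = 31

31


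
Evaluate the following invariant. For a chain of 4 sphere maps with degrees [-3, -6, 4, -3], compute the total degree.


Degree is multiplicative: deg(composition) = product of degrees.
= (-3) * (-6) * (4) * (-3) = -216

-216


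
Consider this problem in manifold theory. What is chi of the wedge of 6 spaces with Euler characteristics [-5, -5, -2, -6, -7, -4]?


chi(A v B) = chi(A) + chi(B) - 1 (one point identified).
For 6 spaces: chi = (sum chi_i) - (6 - 1).
sum = -29; chi = -29 - 5 = -34

-34


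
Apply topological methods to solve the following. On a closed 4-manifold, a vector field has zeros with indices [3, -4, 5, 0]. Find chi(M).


Poincare-Hopf: chi(M) = sum of indices of zeros.
chi = (3) + (-4) + (5) + (0) = 4

4


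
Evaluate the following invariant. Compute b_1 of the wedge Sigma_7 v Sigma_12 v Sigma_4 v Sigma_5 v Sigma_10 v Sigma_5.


For a wedge X v Y: reduced H_k(X v Y) = H_k(X) + H_k(Y).
Each Sigma_g contributes b_1 = 2g.
b_1 = 14 + 24 + 8 + 10 + 20 + 10 = 86

86


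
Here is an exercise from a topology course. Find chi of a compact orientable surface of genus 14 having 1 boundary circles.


For a compact orientable surface with genus g and b boundary components: chi = 2 - 2g - b.
chi = 2 - 2*14 - 1 = 2 - 28 - 1 = -27

-27


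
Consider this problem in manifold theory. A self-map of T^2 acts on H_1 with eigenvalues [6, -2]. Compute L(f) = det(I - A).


For a torus self-map: L(f) = det(I - A) where A acts on H_1.
L(f) = (1-6) * (1--2) = -5 * 3 = -15

-15


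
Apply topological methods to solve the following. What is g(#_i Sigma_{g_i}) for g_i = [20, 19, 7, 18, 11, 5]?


Genus is additive under connected sum of orientable surfaces.
g = 20 + 19 + 7 + 18 + 11 + 5 = 80

80


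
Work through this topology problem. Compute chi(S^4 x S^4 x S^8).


chi is multiplicative: chi(X x Y) = chi(X) chi(Y).
Each even-dim sphere has chi = 2. There are 3 factors.
chi = 2^3 = 8

8


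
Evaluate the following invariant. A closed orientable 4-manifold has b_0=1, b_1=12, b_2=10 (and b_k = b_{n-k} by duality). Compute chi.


By Poincare duality b_k = b_{4-k}, so full Betti numbers: b_0=1, b_1=12, b_2=10, b_3=12, b_4=1.
chi = sum (-1)^k b_k = -12

-12


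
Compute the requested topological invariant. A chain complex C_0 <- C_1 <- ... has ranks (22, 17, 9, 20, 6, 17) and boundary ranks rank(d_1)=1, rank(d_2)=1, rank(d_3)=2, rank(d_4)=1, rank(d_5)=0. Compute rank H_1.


rank H_k = rank(ker d_k) - rank(im d_{k+1}).
rank(ker d_1) = rank(C_1) - rank(d_1) = 17 - 1 = 16.
rank(im d_{1+1}) = 1.
rank H_1 = 16 - 1 = 15

15


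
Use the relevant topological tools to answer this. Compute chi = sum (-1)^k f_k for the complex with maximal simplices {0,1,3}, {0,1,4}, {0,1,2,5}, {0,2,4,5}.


Enumerate all faces; f-vector: f_0=6, f_1=12, f_2=9, f_3=2.
chi = sum (-1)^k f_k = 1

1


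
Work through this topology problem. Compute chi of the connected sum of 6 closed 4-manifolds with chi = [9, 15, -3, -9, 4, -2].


For n-manifolds: chi(A#B) = chi(A) + chi(B) - chi(S^4).
chi(S^4) = 1 + (-1)^4 = 2.
chi(#) = (sum chi_i) - (6-1)*chi(S^4) = 14 - 5*2 = 4

4


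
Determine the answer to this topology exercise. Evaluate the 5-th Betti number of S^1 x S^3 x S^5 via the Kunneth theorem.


Each S^d has Poincare polynomial 1 + t^d.
The product S^1 x S^3 x S^5 has Poincare polynomial prod(1+t^d_i).
Expanding: b_0=1, b_1=1, b_3=1, b_4=1, b_5=1, b_6=1, b_8=1, b_9=1.
b_5 = 1

1


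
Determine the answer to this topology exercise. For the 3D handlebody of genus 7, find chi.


A genus-g handlebody deformation retracts to a wedge of g circles.
chi(vee_g S^1) = 1 - g.
chi(H_7) = 1 - 7 = -6

-6


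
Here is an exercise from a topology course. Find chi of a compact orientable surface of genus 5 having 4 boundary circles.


For a compact orientable surface with genus g and b boundary components: chi = 2 - 2g - b.
chi = 2 - 2*5 - 4 = 2 - 10 - 4 = -12

-12


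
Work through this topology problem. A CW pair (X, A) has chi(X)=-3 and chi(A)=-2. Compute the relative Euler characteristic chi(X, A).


Relative Euler characteristic: chi(X, A) = chi(X) - chi(A).
= -3 - (-2) = -1

-1


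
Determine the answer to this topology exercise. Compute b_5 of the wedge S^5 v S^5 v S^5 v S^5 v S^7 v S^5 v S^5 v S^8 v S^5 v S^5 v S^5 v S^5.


For a wedge of spheres, H_k (k>0) is free on one generator per sphere of dimension k.
Spheres of dimension 5: count = 10.
b_5 = 10

10


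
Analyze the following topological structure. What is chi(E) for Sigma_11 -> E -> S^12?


chi(S^12) = 2 (n even), chi(Sigma_11) = 2 - 2*11 = -20.
chi(E) = 2 * (-20) = -40

-40


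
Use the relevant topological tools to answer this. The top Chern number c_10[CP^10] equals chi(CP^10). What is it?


For any closed oriented manifold, <e(TM),[M]> = chi(M).
chi(CP^10) = 10+1 = 11

11


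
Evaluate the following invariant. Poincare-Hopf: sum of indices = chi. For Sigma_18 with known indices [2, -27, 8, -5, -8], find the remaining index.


Poincare-Hopf: sum of indices = chi(M).
chi(Sigma_18) = 2 - 2*18 = -34.
Sum of known indices = -30.
x = chi - (sum known) = -34 - (-30) = -4

-4


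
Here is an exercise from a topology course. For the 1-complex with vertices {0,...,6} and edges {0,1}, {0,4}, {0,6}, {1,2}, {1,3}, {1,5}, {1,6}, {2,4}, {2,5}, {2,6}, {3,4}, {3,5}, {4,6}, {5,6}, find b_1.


b_1 = E - V + (number of components).
E = 14, V = 7, components = 1.
b_1 = 14 - 7 + 1 = 8

8


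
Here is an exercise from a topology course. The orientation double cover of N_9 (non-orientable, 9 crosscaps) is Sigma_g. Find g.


chi(N_9) = 2 - 9 = -7.
Double cover: chi(Sigma_g) = 2 * chi(N_9) = 2*(-7) = -14.
2 - 2g = -14, so g = (2 - (-14))/2 = 16/2 = 8

8


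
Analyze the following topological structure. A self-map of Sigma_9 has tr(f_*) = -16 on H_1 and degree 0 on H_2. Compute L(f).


L(f) = tr(f_0*) - tr(f_1*) + tr(f_2*).
= 1 - (-16) + (0)
= 17

17


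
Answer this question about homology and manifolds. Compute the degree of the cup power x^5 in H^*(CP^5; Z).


|x| = 2 in H^*(CP^n).
|x^5| = 5 * |x| = 5 * 2 = 10

10


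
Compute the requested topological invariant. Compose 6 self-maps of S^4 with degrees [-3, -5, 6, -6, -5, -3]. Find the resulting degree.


Degree is multiplicative: deg(composition) = product of degrees.
= (-3) * (-5) * (6) * (-6) * (-5) * (-3) = -8100

-8100


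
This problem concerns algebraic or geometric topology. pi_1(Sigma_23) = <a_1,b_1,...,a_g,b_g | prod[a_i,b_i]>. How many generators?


Standard presentation: pi_1(Sigma_g) = <a_1,b_1,...,a_g,b_g | [a_1,b_1]...[a_g,b_g] = 1>.
Number of generators = 2g = 2*23 = 46

46


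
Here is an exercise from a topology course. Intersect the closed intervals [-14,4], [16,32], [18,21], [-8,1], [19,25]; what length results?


Intersection = [max(a_i), min(b_i)] = [19, 1].
Since 19 > 1, the intersection is empty.
Length = 0

0


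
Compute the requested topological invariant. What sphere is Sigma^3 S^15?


Each suspension raises dimension by 1: Sigma S^n = S^{n+1}.
Sigma^3 S^15 = S^{15+3} = S^18

18


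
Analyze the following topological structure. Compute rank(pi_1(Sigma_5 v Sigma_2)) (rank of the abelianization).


For a wedge: H_1(A v B) = H_1(A) + H_1(B).
b_1(Sigma_5) = 10, b_1(Sigma_2) = 4.
b_1 = 10 + 4 = 14

14


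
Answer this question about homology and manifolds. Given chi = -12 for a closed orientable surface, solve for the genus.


chi = 2 - 2g for closed orientable surfaces.
-12 = 2 - 2g
2g = 2 - (-12) = 14
g = 7

7


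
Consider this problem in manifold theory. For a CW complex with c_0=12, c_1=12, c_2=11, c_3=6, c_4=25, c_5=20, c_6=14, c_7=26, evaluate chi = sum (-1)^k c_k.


chi = sum_k (-1)^k c_k.
= (-1)^0*12 + (-1)^1*12 + (-1)^2*11 + (-1)^3*6 + (-1)^4*25 + (-1)^5*20 + (-1)^6*14 + (-1)^7*26
= (12) + (-12) + (11) + (-6) + (25) + (-20) + (14) + (-26)
= -2

-2


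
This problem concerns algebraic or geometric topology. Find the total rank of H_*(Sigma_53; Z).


For Sigma_53: b_0 = 1, b_1 = 2g = 106, b_2 = 1.
Total = 1 + 106 + 1 = 108

108


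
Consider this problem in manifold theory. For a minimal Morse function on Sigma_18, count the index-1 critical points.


A perfect Morse function has m_k = b_k.
For Sigma_18: b_0=1, b_1=2g=36, b_2=1.
Saddles m_1 = 2g = 36

36


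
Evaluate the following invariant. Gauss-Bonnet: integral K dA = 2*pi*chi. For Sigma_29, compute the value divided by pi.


Gauss-Bonnet: integral K dA = 2*pi*chi(M).
chi(Sigma_29) = 2 - 2*29 = -56.
(integral K dA)/pi = 2*chi = 2*(-56) = -112

-112


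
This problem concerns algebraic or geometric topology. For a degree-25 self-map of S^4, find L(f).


On S^4: L(f) = tr(f_0*) + (-1)^4 tr(f_4*) = 1 + (-1)^4 * deg(f).
L(f) = 1 + (-1)^4 * 25 = 1 + 25 = 26

26


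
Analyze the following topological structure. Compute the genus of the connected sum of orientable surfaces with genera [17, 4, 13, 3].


Genus is additive under connected sum of orientable surfaces.
g = 17 + 4 + 13 + 3 = 37

37


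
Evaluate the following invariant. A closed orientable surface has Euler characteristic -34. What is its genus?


chi = 2 - 2g for closed orientable surfaces.
-34 = 2 - 2g
2g = 2 - (-34) = 36
g = 18

18


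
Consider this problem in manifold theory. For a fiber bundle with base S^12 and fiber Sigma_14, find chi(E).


chi(S^12) = 2 (n even), chi(Sigma_14) = 2 - 2*14 = -26.
chi(E) = 2 * (-26) = -52

-52


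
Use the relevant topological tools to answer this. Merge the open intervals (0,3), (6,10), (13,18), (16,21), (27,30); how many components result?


Sort and merge overlapping open intervals.
Merged: (0,3), (6,10), (13,21), (27,30).
Number of components = 4

4


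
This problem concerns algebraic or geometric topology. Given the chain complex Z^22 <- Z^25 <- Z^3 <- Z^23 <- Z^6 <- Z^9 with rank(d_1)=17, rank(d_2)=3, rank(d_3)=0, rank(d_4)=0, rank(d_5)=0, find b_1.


rank H_k = rank(ker d_k) - rank(im d_{k+1}).
rank(ker d_1) = rank(C_1) - rank(d_1) = 25 - 17 = 8.
rank(im d_{1+1}) = 3.
rank H_1 = 8 - 3 = 5

5


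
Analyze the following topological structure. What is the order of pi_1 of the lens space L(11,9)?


pi_1(L(p,q)) = Z/pZ for any q coprime to p.
|pi_1(L(11,9))| = 11

11


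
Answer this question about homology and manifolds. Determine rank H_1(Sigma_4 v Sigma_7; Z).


For a wedge: H_1(A v B) = H_1(A) + H_1(B).
b_1(Sigma_4) = 8, b_1(Sigma_7) = 14.
b_1 = 8 + 14 = 22

22


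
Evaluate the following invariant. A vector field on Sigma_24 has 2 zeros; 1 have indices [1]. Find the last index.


Poincare-Hopf: sum of indices = chi(M).
chi(Sigma_24) = 2 - 2*24 = -46.
Sum of known indices = 1.
x = chi - (sum known) = -46 - (1) = -47

-47


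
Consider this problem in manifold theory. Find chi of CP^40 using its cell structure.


CP^40 has one cell in each even dimension 0, 2, ..., 2*40 (40+1 cells total).
All cells are even-dimensional, so chi = number of cells.
chi = 40 + 1 = 41

41


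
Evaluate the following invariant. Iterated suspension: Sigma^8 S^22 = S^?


Each suspension raises dimension by 1: Sigma S^n = S^{n+1}.
Sigma^8 S^22 = S^{22+8} = S^30

30


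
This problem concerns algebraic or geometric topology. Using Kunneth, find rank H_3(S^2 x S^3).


Each S^d has Poincare polynomial 1 + t^d.
The product S^2 x S^3 has Poincare polynomial prod(1+t^d_i).
Expanding: b_0=1, b_2=1, b_3=1, b_5=1.
b_3 = 1

1


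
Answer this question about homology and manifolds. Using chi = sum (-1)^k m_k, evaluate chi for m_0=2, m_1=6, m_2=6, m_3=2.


Morse theory: chi(M) = sum_k (-1)^k m_k where m_k = #(index-k critical points).
= (2) + (-6) + (6) + (-2) = 0

0


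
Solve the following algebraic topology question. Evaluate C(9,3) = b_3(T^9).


By the Kunneth formula, b_k(T^n) = C(n,k).
b_3(T^9) = C(9,3).
C(9,3) = 9!/(3!*6!) = 84

84


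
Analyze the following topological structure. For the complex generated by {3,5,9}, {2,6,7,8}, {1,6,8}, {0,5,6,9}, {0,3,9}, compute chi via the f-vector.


Enumerate all faces; f-vector: f_0=9, f_1=17, f_2=11, f_3=2.
chi = sum (-1)^k f_k = 1

1


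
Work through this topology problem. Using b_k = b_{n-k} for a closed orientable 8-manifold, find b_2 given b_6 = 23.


Poincare duality for closed orientable n-manifolds: b_k = b_{n-k}.
Here n = 8, so b_2 = b_6 = 23

23


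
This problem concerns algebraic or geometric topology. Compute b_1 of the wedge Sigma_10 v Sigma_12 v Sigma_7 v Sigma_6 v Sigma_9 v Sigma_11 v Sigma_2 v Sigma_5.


For a wedge X v Y: reduced H_k(X v Y) = H_k(X) + H_k(Y).
Each Sigma_g contributes b_1 = 2g.
b_1 = 20 + 24 + 14 + 12 + 18 + 22 + 4 + 10 = 124

124


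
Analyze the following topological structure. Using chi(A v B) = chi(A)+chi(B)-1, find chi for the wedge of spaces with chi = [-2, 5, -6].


chi(A v B) = chi(A) + chi(B) - 1 (one point identified).
For 3 spaces: chi = (sum chi_i) - (3 - 1).
sum = -3; chi = -3 - 2 = -5

-5


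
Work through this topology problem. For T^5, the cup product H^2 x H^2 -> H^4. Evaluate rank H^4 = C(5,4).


Cup product: H^p x H^q -> H^{p+q}; here p+q = 2+2 = 4.
rank H^k(T^n) = C(n,k).
C(5,4) = 5

5


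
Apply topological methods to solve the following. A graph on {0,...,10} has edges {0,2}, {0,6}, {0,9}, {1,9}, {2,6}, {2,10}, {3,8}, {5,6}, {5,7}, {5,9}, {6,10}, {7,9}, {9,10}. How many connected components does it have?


Run DFS/union-find over 11 vertices.
V = 11, E = 13.
Number of components = 3

3


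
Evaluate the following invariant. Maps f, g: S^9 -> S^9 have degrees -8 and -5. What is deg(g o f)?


Degree is multiplicative under composition: deg(g o f) = deg(g) * deg(f).
= -5 * -8 = 40

40


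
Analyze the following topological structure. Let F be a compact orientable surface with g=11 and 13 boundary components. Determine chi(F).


For a compact orientable surface with genus g and b boundary components: chi = 2 - 2g - b.
chi = 2 - 2*11 - 13 = 2 - 22 - 13 = -33

-33


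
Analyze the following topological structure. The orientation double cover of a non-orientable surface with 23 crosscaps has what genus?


chi(N_23) = 2 - 23 = -21.
Double cover: chi(Sigma_g) = 2 * chi(N_23) = 2*(-21) = -42.
2 - 2g = -42, so g = (2 - (-42))/2 = 44/2 = 22

22


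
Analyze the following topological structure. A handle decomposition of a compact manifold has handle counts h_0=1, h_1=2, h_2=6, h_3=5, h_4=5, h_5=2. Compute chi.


Handles of index k contribute (-1)^k to chi (same as CW cells).
chi = (1) + (-2) + (6) + (-5) + (5) + (-2) = 3

3


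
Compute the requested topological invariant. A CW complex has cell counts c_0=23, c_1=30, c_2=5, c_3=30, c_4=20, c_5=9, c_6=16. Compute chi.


chi = sum_k (-1)^k c_k.
= (-1)^0*23 + (-1)^1*30 + (-1)^2*5 + (-1)^3*30 + (-1)^4*20 + (-1)^5*9 + (-1)^6*16
= (23) + (-30) + (5) + (-30) + (20) + (-9) + (16)
= -5

-5


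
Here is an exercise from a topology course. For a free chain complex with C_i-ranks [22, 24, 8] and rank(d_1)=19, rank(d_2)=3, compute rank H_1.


rank H_k = rank(ker d_k) - rank(im d_{k+1}).
rank(ker d_1) = rank(C_1) - rank(d_1) = 24 - 19 = 5.
rank(im d_{1+1}) = 3.
rank H_1 = 5 - 3 = 2

2


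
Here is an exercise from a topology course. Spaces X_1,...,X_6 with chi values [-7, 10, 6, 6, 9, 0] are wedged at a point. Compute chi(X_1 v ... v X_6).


chi(A v B) = chi(A) + chi(B) - 1 (one point identified).
For 6 spaces: chi = (sum chi_i) - (6 - 1).
sum = 24; chi = 24 - 5 = 19

19


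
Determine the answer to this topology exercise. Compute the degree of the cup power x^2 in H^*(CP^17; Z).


|x| = 2 in H^*(CP^n).
|x^2| = 2 * |x| = 2 * 2 = 4

4


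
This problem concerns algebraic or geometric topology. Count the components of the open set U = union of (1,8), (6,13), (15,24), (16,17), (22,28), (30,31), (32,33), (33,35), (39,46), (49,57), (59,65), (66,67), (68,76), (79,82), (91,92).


Sort and merge overlapping open intervals.
Merged: (1,13), (15,28), (30,31), (32,33), (33,35), (39,46), (49,57), (59,65), (66,67), (68,76), (79,82), (91,92).
Number of components = 12

12


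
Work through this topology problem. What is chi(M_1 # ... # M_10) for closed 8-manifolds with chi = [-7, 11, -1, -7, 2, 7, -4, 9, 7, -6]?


For n-manifolds: chi(A#B) = chi(A) + chi(B) - chi(S^8).
chi(S^8) = 1 + (-1)^8 = 2.
chi(#) = (sum chi_i) - (10-1)*chi(S^8) = 11 - 9*2 = -7

-7


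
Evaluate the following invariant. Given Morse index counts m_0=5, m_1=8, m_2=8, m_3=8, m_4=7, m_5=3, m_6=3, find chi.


Morse theory: chi(M) = sum_k (-1)^k m_k where m_k = #(index-k critical points).
= (5) + (-8) + (8) + (-8) + (7) + (-3) + (3) = 4

4


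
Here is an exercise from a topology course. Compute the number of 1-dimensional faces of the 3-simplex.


Delta^3 has 3+1 vertices. A 1-face is a choice of 1+1 vertices.
f_1 = C(3+1, 1+1) = C(4,2) = 6

6


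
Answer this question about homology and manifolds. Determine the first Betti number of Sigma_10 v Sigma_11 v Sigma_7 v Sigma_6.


For a wedge X v Y: reduced H_k(X v Y) = H_k(X) + H_k(Y).
Each Sigma_g contributes b_1 = 2g.
b_1 = 20 + 22 + 14 + 12 = 68

68


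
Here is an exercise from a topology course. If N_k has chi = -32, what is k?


chi = 2 - k for closed non-orientable surfaces with k crosscaps.
-32 = 2 - k
k = 2 - (-32) = 34

34


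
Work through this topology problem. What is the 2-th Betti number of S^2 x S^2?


Each S^d has Poincare polynomial 1 + t^d.
The product S^2 x S^2 has Poincare polynomial prod(1+t^d_i).
Expanding: b_0=1, b_2=2, b_4=1.
b_2 = 2

2


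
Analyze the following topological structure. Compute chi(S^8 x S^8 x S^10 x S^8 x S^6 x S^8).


chi is multiplicative: chi(X x Y) = chi(X) chi(Y).
Each even-dim sphere has chi = 2. There are 6 factors.
chi = 2^6 = 64

64


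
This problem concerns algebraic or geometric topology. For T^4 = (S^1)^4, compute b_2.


By the Kunneth formula, b_k(T^n) = C(n,k).
b_2(T^4) = C(4,2).
C(4,2) = 4!/(2!*2!) = 6

6


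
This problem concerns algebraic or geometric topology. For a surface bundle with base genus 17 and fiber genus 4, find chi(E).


For a fiber bundle F -> E -> B (with CW structure): chi(E) = chi(B) * chi(F).
chi(Sigma_17) = -32, chi(Sigma_4) = -6.
chi(E) = (-32) * (-6) = 192

192


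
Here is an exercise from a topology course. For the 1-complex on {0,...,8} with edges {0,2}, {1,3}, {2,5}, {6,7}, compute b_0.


Run DFS/union-find over 9 vertices.
V = 9, E = 4.
Number of components = 5

5


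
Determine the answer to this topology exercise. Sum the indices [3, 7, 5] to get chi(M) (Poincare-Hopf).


Poincare-Hopf: chi(M) = sum of indices of zeros.
chi = (3) + (7) + (5) = 15

15


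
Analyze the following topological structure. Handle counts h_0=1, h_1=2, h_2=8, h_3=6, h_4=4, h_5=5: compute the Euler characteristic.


Handles of index k contribute (-1)^k to chi (same as CW cells).
chi = (1) + (-2) + (8) + (-6) + (4) + (-5) = 0

0


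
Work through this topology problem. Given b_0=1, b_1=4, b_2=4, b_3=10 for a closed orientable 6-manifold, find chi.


By Poincare duality b_k = b_{6-k}, so full Betti numbers: b_0=1, b_1=4, b_2=4, b_3=10, b_4=4, b_5=4, b_6=1.
chi = sum (-1)^k b_k = -8

-8


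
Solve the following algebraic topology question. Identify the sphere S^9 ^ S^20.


S^m ^ S^n = S^{m+n}.
k = 9 + 20 = 29

29


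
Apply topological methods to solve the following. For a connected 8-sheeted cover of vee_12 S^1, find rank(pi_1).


Nielsen-Schreier: an index-n subgroup of F_r is free of rank 1 + n(r-1).
Equivalently: chi(cover) = n*chi(base); chi(vee_r S^1) = 1 - 12 = -11.
chi(E) = 8*(-11) = -88; rank = 1 - chi(E) = 1 - (-88) = 89.
rank = 1 + 8*(12-1) = 1 + 88 = 89

89


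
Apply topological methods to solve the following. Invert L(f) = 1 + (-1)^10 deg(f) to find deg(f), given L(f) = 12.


L(f) = 1 + (-1)^10 deg(f) on S^10.
12 = 1 + (-1)^10 * deg(f)
(-1)^10 * deg(f) = 11
deg(f) = 11

11


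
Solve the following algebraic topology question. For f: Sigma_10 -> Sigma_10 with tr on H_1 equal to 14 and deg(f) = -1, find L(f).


L(f) = tr(f_0*) - tr(f_1*) + tr(f_2*).
= 1 - (14) + (-1)
= -14

-14


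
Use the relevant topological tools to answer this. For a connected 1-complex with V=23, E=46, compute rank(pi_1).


For a connected graph: rank(pi_1) = b_1 = E - V + 1 = 1 - chi.
chi = V - E = 23 - 46 = -23.
rank = 1 - (-23) = 46 - 23 + 1 = 24

24


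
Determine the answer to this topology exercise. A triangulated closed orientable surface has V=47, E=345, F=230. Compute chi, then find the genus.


chi = V - E + F = 47 - 345 + 230 = -68
For orientable closed surface: chi = 2 - 2g, so g = (2 - chi)/2.
g = (2 - (-68)) / 2 = 70 / 2 = 35

35


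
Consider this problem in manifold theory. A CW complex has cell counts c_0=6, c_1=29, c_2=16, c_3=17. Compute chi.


chi = sum_k (-1)^k c_k.
= (-1)^0*6 + (-1)^1*29 + (-1)^2*16 + (-1)^3*17
= (6) + (-29) + (16) + (-17)
= -24

-24


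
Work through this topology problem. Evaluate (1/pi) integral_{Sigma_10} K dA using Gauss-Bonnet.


Gauss-Bonnet: integral K dA = 2*pi*chi(M).
chi(Sigma_10) = 2 - 2*10 = -18.
(integral K dA)/pi = 2*chi = 2*(-18) = -36

-36


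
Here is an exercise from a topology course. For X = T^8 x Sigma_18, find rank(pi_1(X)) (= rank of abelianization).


pi_1(A x B) = pi_1(A) x pi_1(B); rank of abelianization = b_1.
b_1(T^8) = 8, b_1(Sigma_18) = 2*18 = 36.
b_1(product) = 8 + 36 = 44

44


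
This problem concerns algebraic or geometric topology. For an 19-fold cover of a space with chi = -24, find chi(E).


For a finite covering: chi(E) = (number of sheets) * chi(B).
chi(E) = 19 * (-24) = -456

-456


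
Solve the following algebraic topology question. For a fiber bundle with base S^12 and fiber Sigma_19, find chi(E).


chi(S^12) = 2 (n even), chi(Sigma_19) = 2 - 2*19 = -36.
chi(E) = 2 * (-36) = -72

-72


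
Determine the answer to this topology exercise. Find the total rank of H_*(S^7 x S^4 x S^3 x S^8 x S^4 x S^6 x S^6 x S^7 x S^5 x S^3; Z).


Total Betti number is multiplicative under products.
Each S^d (d>=1) has total Betti number 2.
There are 10 sphere factors.
Total = 2^10 = 1024

1024


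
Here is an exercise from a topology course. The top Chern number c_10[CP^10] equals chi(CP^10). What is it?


For any closed oriented manifold, <e(TM),[M]> = chi(M).
chi(CP^10) = 10+1 = 11

11


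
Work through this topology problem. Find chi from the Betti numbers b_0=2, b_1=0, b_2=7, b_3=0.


chi = sum_k (-1)^k b_k.
= (2) + (0) + (7) + (0)
= 9

9


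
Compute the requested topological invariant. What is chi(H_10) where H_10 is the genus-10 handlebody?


A genus-g handlebody deformation retracts to a wedge of g circles.
chi(vee_g S^1) = 1 - g.
chi(H_10) = 1 - 10 = -9

-9


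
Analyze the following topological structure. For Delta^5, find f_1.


Delta^5 has 5+1 vertices. A 1-face is a choice of 1+1 vertices.
f_1 = C(5+1, 1+1) = C(6,2) = 15

15


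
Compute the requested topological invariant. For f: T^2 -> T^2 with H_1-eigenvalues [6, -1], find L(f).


For a torus self-map: L(f) = det(I - A) where A acts on H_1.
L(f) = (1-6) * (1--1) = -5 * 2 = -10

-10


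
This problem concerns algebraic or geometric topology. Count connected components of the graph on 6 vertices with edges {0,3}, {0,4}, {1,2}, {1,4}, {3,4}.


Run DFS/union-find over 6 vertices.
V = 6, E = 5.
Number of components = 2

2


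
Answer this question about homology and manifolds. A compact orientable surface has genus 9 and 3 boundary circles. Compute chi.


For a compact orientable surface with genus g and b boundary components: chi = 2 - 2g - b.
chi = 2 - 2*9 - 3 = 2 - 18 - 3 = -19

-19


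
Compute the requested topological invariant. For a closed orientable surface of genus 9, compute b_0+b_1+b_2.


For Sigma_9: b_0 = 1, b_1 = 2g = 18, b_2 = 1.
Total = 1 + 18 + 1 = 20

20


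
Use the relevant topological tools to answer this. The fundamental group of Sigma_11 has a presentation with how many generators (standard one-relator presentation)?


Standard presentation: pi_1(Sigma_g) = <a_1,b_1,...,a_g,b_g | [a_1,b_1]...[a_g,b_g] = 1>.
Number of generators = 2g = 2*11 = 22

22


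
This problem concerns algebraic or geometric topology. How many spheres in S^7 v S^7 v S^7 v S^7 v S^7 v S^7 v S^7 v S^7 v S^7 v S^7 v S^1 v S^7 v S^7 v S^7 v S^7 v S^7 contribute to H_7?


For a wedge of spheres, H_k (k>0) is free on one generator per sphere of dimension k.
Spheres of dimension 7: count = 15.
b_7 = 15

15


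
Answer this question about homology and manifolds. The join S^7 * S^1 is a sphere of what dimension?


Join of spheres: S^m * S^n = S^{m+n+1}.
dim = 7 + 1 + 1 = 9

9


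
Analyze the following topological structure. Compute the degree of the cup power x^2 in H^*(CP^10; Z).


|x| = 2 in H^*(CP^n).
|x^2| = 2 * |x| = 2 * 2 = 4

4


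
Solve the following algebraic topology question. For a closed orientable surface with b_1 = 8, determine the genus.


For a closed orientable surface: b_1 = 2g.
8 = 2g
g = 8 / 2 = 4

4


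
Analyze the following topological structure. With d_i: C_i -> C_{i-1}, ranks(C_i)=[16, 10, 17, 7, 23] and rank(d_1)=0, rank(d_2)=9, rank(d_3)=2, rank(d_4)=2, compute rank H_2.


rank H_k = rank(ker d_k) - rank(im d_{k+1}).
rank(ker d_2) = rank(C_2) - rank(d_2) = 17 - 9 = 8.
rank(im d_{2+1}) = 2.
rank H_2 = 8 - 2 = 6

6


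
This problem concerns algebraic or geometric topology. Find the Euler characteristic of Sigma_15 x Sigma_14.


chi(Sigma_15) = 2 - 2*15 = -28
chi(Sigma_14) = 2 - 2*14 = -26
chi(product) = (-28) * (-26) = 728

728


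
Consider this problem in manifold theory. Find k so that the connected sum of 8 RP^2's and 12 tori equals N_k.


Since a >= 1, the sum is non-orientable; each T^2 can be replaced by RP^2 # RP^2 (since T^2#RP^2 = 3RP^2).
Total crosscaps k = 8 + 2*12 = 32.
Check via chi: chi = 8*1 + 12*0 - (8+12-1)*2 = -30 = 2 - k = -30. Consistent.

32


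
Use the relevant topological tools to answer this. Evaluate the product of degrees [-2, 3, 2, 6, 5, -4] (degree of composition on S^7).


Degree is multiplicative: deg(composition) = product of degrees.
= (-2) * (3) * (2) * (6) * (5) * (-4) = 1440

1440


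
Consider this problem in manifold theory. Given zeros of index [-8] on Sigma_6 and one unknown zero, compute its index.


Poincare-Hopf: sum of indices = chi(M).
chi(Sigma_6) = 2 - 2*6 = -10.
Sum of known indices = -8.
x = chi - (sum known) = -10 - (-8) = -2

-2
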